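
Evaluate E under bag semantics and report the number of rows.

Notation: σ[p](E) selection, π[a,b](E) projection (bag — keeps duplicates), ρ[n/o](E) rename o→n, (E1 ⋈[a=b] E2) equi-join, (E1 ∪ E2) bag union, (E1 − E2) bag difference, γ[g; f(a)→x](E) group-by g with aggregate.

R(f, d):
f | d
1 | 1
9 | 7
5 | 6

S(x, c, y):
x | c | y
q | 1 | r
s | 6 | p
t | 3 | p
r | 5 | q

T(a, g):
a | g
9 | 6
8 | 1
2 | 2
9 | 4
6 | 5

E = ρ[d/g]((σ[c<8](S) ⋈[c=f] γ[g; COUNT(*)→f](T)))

Per-node cardinality:
  S → 4
  σ[c<8](S) → 4
  T → 5
  γ[g; COUNT(*)→f](T) → 5
  (σ[c<8](S) ⋈[c=f] γ[g; COUNT(*)→f](T)) → 5
  ρ[d/g]((σ[c<8](S) ⋈[c=f] γ[g; COUNT(*)→f](T))) → 5

|E| = 5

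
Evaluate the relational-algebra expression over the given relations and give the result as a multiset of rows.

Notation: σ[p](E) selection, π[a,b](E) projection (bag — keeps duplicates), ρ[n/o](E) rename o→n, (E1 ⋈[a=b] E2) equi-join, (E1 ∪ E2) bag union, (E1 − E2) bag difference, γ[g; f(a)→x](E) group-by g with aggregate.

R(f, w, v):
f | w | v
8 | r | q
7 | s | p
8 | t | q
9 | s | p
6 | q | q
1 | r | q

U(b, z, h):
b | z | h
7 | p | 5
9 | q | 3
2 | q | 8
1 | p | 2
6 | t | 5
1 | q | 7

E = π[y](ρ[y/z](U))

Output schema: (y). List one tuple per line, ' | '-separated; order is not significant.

Subexpression sizes:
  U → 6
  ρ[y/z](U) → 6
  π[y](ρ[y/z](U)) → 6

== RESULT ==
y
p
p
q
q
q
t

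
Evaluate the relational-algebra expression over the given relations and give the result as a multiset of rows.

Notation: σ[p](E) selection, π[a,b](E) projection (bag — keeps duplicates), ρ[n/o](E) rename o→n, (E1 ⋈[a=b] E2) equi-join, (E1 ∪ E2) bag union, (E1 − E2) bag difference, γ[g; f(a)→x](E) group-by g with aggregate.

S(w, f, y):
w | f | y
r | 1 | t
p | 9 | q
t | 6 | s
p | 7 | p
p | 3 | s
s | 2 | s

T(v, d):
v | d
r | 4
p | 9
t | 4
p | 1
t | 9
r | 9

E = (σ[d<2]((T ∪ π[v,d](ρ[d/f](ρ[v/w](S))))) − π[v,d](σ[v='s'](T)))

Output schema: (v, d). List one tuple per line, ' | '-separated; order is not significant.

Row counts bottom-up:
  T → 6
  S → 6
  ρ[v/w](S) → 6
  ρ[d/f](ρ[v/w](S)) → 6
  π[v,d](ρ[d/f](ρ[v/w](S))) → 6
  (T ∪ π[v,d](ρ[d/f](ρ[v/w](S)))) → 12
  σ[d<2]((T ∪ π[v,d](ρ[d/f](ρ[v/w](S))))) → 2
  T → 6
  σ[v='s'](T) → 0
  π[v,d](σ[v='s'](T)) → 0
  (σ[d<2]((T ∪ π[v,d](ρ[d/f](ρ[v/w](S))))) − π[v,d](σ[v='s'](T))) → 2

== RESULT ==
v | d
p | 1
r | 1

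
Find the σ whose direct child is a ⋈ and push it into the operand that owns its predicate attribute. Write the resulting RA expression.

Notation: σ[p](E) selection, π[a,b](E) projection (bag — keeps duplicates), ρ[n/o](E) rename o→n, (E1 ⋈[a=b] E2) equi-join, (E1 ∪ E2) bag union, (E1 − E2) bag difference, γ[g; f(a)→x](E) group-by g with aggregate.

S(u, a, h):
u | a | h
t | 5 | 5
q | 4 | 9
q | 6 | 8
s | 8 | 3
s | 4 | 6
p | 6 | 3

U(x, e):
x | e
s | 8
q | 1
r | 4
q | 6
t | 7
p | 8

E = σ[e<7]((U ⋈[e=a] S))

σ filters on e, owned by the left side.
E' = (σ[e<7](U) ⋈[e=a] S)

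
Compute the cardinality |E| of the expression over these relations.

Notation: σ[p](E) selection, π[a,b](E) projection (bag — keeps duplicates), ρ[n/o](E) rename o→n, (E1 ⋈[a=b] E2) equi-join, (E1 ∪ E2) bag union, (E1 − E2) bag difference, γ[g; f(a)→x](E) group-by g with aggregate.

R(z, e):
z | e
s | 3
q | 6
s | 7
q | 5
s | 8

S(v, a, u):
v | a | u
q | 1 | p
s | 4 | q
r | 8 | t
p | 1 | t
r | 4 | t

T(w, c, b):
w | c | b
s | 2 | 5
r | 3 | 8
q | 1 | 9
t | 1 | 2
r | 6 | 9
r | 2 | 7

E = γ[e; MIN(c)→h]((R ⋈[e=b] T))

Stepwise |·|:
  R → 5
  T → 6
  (R ⋈[e=b] T) → 3
  γ[e; MIN(c)→h]((R ⋈[e=b] T)) → 3

|E| = 3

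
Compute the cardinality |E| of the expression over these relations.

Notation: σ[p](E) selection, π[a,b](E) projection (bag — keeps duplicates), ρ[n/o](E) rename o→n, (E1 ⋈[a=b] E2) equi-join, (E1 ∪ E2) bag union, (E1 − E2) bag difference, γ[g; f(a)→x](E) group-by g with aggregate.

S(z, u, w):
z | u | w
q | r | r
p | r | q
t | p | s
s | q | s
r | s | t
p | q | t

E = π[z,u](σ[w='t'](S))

Subexpression sizes:
  S → 6
  σ[w='t'](S) → 2
  π[z,u](σ[w='t'](S)) → 2

|E| = 2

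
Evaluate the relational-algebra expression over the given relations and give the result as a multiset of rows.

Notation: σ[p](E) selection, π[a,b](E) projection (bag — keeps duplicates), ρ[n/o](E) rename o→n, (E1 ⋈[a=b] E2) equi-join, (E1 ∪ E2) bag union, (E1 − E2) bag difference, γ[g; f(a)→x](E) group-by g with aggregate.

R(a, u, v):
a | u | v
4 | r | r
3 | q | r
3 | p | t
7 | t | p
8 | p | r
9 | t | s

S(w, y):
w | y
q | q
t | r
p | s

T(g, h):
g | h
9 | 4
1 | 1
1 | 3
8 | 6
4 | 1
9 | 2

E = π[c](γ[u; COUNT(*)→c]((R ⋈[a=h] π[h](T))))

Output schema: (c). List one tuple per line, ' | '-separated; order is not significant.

Stepwise |·|:
  R → 6
  T → 6
  π[h](T) → 6
  (R ⋈[a=h] π[h](T)) → 3
  γ[u; COUNT(*)→c]((R ⋈[a=h] π[h](T))) → 3
  π[c](γ[u; COUNT(*)→c]((R ⋈[a=h] π[h](T)))) → 3

== RESULT ==
c
1
1
1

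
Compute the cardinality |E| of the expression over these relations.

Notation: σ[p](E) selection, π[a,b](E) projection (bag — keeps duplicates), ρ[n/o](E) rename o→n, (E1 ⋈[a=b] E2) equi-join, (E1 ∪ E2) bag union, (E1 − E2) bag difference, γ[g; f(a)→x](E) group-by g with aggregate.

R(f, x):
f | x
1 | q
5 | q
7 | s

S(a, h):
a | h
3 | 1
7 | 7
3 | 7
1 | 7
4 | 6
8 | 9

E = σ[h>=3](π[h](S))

Per-node cardinality:
  S → 6
  π[h](S) → 6
  σ[h>=3](π[h](S)) → 5

|E| = 5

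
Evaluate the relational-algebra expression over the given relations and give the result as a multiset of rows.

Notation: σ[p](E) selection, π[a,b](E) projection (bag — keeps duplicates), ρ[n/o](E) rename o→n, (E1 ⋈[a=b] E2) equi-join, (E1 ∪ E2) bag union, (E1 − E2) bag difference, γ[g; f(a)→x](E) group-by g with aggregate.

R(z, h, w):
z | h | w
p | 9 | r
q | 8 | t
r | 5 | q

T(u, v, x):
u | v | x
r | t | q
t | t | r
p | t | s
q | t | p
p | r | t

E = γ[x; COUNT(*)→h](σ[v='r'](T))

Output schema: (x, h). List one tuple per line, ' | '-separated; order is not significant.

Stepwise |·|:
  T → 5
  σ[v='r'](T) → 1
  γ[x; COUNT(*)→h](σ[v='r'](T)) → 1

== RESULT ==
x | h
t | 1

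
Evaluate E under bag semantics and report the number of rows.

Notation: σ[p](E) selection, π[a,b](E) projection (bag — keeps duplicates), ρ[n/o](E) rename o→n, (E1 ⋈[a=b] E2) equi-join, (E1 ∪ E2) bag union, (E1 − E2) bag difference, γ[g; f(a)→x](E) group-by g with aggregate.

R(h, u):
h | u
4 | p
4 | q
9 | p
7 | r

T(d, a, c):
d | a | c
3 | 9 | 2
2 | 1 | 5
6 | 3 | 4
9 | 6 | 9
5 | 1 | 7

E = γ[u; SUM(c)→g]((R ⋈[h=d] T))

Stepwise |·|:
  R → 4
  T → 5
  (R ⋈[h=d] T) → 1
  γ[u; SUM(c)→g]((R ⋈[h=d] T)) → 1

|E| = 1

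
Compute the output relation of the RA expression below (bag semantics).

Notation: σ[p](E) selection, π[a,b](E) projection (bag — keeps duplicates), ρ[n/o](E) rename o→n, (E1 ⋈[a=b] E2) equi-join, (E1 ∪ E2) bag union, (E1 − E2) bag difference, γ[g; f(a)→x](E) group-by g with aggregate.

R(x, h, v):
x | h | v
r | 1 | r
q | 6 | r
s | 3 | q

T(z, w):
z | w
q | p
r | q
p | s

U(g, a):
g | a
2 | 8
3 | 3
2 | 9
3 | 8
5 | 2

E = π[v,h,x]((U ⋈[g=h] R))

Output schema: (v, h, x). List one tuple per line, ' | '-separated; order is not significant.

Row counts bottom-up:
  U → 5
  R → 3
  (U ⋈[g=h] R) → 2
  π[v,h,x]((U ⋈[g=h] R)) → 2

== RESULT ==
v | h | x
q | 3 | s
q | 3 | s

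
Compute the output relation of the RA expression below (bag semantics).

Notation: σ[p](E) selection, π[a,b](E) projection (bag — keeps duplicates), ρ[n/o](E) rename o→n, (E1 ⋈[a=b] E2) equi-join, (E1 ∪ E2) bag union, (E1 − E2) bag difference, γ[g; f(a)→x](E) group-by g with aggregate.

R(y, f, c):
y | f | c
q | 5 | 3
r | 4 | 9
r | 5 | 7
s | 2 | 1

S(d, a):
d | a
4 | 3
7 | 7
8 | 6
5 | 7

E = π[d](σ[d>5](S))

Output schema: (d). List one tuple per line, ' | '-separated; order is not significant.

Per-node cardinality:
  S → 4
  σ[d>5](S) → 2
  π[d](σ[d>5](S)) → 2

== RESULT ==
d
7
8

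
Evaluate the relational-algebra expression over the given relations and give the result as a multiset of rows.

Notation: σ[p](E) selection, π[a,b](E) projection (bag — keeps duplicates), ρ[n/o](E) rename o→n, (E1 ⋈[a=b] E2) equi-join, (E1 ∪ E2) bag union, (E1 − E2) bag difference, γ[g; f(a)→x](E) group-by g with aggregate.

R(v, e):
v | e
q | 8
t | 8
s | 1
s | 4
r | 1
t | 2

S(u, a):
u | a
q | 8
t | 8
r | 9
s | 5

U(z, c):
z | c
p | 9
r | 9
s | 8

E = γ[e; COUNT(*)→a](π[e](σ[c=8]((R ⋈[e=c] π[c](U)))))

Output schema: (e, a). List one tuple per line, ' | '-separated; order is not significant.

Per-node cardinality:
  R → 6
  U → 3
  π[c](U) → 3
  (R ⋈[e=c] π[c](U)) → 2
  σ[c=8]((R ⋈[e=c] π[c](U))) → 2
  π[e](σ[c=8]((R ⋈[e=c] π[c](U)))) → 2
  γ[e; COUNT(*)→a](π[e](σ[c=8]((R ⋈[e=c] π[c](U))))) → 1

== RESULT ==
e | a
8 | 2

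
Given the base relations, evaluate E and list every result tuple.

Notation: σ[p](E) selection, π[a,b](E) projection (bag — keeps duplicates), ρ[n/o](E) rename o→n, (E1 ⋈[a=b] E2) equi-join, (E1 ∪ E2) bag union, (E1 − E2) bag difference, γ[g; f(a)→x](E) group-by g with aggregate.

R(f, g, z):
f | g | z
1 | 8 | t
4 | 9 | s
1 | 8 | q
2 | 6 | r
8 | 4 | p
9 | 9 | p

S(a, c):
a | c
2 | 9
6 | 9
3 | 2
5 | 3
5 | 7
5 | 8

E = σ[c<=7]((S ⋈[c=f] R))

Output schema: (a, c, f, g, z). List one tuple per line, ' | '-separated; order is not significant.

Row counts bottom-up:
  S → 6
  R → 6
  (S ⋈[c=f] R) → 4
  σ[c<=7]((S ⋈[c=f] R)) → 1

== RESULT ==
a | c | f | g | z
3 | 2 | 2 | 6 | r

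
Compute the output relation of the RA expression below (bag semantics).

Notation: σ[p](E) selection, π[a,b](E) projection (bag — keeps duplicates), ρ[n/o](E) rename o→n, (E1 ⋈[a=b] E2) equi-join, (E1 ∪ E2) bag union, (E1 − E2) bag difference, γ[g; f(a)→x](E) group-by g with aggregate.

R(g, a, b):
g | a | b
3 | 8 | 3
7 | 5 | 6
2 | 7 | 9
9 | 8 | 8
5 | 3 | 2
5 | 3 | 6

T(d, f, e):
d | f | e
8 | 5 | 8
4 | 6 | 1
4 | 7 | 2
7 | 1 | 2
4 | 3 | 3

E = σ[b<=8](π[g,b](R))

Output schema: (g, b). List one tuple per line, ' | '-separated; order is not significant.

Per-node cardinality:
  R → 6
  π[g,b](R) → 6
  σ[b<=8](π[g,b](R)) → 5

== RESULT ==
g | b
3 | 3
5 | 2
5 | 6
7 | 6
9 | 8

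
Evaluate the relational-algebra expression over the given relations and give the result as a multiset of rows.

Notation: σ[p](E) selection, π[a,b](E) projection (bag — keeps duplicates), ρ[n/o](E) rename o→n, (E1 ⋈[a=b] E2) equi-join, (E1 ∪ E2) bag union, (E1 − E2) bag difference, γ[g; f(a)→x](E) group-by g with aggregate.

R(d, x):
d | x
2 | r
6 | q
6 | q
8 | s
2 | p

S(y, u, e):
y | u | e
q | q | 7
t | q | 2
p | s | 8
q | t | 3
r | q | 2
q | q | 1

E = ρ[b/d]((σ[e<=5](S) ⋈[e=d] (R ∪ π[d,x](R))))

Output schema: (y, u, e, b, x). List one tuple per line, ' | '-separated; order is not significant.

Row counts bottom-up:
  S → 6
  σ[e<=5](S) → 4
  R → 5
  R → 5
  π[d,x](R) → 5
  (R ∪ π[d,x](R)) → 10
  (σ[e<=5](S) ⋈[e=d] (R ∪ π[d,x](R))) → 8
  ρ[b/d]((σ[e<=5](S) ⋈[e=d] (R ∪ π[d,x](R)))) → 8

== RESULT ==
y | u | e | b | x
r | q | 2 | 2 | p
r | q | 2 | 2 | p
r | q | 2 | 2 | r
r | q | 2 | 2 | r
t | q | 2 | 2 | p
t | q | 2 | 2 | p
t | q | 2 | 2 | r
t | q | 2 | 2 | r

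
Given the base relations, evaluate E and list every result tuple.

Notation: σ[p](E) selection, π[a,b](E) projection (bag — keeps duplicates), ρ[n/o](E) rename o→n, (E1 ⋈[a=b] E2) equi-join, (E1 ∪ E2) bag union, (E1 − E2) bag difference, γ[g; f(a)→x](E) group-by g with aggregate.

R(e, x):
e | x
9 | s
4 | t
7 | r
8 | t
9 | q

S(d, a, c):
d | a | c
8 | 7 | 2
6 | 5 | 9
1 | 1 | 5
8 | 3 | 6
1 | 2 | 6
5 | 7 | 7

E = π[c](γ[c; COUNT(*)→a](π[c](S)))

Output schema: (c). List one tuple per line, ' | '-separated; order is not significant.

Per-node cardinality:
  S → 6
  π[c](S) → 6
  γ[c; COUNT(*)→a](π[c](S)) → 5
  π[c](γ[c; COUNT(*)→a](π[c](S))) → 5

== RESULT ==
c
2
5
6
7
9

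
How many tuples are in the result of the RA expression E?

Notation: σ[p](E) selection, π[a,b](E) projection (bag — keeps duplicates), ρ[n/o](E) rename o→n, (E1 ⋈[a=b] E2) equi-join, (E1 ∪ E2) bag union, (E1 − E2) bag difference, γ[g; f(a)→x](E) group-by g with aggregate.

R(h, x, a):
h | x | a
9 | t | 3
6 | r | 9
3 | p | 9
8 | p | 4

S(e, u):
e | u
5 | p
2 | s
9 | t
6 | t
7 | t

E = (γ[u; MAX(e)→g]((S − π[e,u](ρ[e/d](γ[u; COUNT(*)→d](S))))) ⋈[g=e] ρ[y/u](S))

Per-node cardinality:
  S → 5
  S → 5
  γ[u; COUNT(*)→d](S) → 3
  ρ[e/d](γ[u; COUNT(*)→d](S)) → 3
  π[e,u](ρ[e/d](γ[u; COUNT(*)→d](S))) → 3
  (S − π[e,u](ρ[e/d](γ[u; COUNT(*)→d](S)))) → 5
  γ[u; MAX(e)→g]((S − π[e,u](ρ[e/d](γ[u; COUNT(*)→d](S))))) → 3
  S → 5
  ρ[y/u](S) → 5
  (γ[u; MAX(e)→g]((S − π[e,u](ρ[e/d](γ[u; COUNT(*)→d](S))))) ⋈[g=e] ρ[y/u](S)) → 3

|E| = 3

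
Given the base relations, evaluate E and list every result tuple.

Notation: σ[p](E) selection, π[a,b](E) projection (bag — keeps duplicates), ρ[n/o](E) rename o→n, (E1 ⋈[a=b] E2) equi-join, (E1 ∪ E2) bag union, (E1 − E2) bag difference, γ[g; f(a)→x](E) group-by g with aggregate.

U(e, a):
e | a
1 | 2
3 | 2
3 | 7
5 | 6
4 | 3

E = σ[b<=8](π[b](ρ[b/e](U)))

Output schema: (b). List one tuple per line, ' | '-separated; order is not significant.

Per-node cardinality:
  U → 5
  ρ[b/e](U) → 5
  π[b](ρ[b/e](U)) → 5
  σ[b<=8](π[b](ρ[b/e](U))) → 5

== RESULT ==
b
1
3
3
4
5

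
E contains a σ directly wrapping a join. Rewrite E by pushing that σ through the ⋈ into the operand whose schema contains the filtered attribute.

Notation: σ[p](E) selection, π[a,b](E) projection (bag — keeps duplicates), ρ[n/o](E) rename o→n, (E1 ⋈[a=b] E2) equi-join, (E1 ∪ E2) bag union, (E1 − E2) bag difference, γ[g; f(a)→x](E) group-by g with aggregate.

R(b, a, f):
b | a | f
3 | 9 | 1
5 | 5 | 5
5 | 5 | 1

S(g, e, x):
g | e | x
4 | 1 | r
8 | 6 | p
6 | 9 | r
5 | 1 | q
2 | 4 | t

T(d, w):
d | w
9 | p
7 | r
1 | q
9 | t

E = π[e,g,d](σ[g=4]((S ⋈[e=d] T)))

σ filters on g, owned by the left side.
E' = π[e,g,d]((σ[g=4](S) ⋈[e=d] T))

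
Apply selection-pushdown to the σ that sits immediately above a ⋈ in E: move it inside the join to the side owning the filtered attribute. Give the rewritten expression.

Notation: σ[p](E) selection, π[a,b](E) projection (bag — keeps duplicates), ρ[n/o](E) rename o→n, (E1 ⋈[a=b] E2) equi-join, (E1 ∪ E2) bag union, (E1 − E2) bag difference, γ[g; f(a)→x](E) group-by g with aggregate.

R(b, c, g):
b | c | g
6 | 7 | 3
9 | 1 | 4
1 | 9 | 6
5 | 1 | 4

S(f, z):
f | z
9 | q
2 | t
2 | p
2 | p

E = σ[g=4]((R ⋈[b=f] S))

σ filters on g, owned by the left side.
E' = (σ[g=4](R) ⋈[b=f] S)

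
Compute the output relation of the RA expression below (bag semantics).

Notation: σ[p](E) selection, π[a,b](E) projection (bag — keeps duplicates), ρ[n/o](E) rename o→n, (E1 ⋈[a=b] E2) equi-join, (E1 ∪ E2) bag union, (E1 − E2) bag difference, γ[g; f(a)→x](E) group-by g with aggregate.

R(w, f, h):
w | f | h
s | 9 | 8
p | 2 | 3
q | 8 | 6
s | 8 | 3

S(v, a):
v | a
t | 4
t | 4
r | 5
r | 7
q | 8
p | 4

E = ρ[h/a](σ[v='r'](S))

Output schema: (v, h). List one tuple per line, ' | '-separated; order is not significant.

Row counts bottom-up:
  S → 6
  σ[v='r'](S) → 2
  ρ[h/a](σ[v='r'](S)) → 2

== RESULT ==
v | h
r | 5
r | 7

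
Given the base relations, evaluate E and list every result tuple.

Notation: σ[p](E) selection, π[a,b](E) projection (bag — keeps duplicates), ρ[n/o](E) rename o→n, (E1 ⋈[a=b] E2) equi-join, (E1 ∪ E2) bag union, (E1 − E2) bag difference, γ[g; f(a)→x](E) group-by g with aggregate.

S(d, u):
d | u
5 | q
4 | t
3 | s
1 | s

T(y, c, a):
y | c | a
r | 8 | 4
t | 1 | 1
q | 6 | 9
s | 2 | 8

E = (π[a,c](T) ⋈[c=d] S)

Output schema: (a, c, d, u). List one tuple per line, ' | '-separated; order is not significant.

Per-node cardinality:
  T → 4
  π[a,c](T) → 4
  S → 4
  (π[a,c](T) ⋈[c=d] S) → 1

== RESULT ==
a | c | d | u
1 | 1 | 1 | s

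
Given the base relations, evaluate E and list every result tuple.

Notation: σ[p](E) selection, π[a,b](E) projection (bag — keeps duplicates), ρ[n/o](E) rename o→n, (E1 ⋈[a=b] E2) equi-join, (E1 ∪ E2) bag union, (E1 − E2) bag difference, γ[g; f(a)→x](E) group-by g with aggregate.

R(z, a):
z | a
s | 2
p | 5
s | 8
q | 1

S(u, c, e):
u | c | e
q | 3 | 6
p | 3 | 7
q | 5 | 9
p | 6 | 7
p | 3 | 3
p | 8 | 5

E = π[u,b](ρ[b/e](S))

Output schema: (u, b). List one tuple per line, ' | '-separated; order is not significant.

Stepwise |·|:
  S → 6
  ρ[b/e](S) → 6
  π[u,b](ρ[b/e](S)) → 6

== RESULT ==
u | b
p | 3
p | 5
p | 7
p | 7
q | 6
q | 9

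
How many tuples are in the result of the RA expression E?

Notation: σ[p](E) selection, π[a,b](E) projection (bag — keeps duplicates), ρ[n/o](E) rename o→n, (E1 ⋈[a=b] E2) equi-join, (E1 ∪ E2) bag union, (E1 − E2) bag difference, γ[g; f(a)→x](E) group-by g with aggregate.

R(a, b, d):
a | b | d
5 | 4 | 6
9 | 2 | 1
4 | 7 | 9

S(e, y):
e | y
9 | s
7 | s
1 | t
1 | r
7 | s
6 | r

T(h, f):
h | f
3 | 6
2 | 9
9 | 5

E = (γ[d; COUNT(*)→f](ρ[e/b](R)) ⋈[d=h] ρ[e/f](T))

Stepwise |·|:
  R → 3
  ρ[e/b](R) → 3
  γ[d; COUNT(*)→f](ρ[e/b](R)) → 3
  T → 3
  ρ[e/f](T) → 3
  (γ[d; COUNT(*)→f](ρ[e/b](R)) ⋈[d=h] ρ[e/f](T)) → 1

|E| = 1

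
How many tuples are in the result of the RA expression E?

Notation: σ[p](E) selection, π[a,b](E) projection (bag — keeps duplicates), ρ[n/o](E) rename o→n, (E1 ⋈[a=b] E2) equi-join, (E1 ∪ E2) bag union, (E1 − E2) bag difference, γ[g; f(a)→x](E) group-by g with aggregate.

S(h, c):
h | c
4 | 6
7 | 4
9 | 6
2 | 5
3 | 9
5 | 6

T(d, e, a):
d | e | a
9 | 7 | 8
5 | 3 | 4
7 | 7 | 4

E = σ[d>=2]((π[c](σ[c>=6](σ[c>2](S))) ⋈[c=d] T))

Stepwise |·|:
  S → 6
  σ[c>2](S) → 6
  σ[c>=6](σ[c>2](S)) → 4
  π[c](σ[c>=6](σ[c>2](S))) → 4
  T → 3
  (π[c](σ[c>=6](σ[c>2](S))) ⋈[c=d] T) → 1
  σ[d>=2]((π[c](σ[c>=6](σ[c>2](S))) ⋈[c=d] T)) → 1

|E| = 1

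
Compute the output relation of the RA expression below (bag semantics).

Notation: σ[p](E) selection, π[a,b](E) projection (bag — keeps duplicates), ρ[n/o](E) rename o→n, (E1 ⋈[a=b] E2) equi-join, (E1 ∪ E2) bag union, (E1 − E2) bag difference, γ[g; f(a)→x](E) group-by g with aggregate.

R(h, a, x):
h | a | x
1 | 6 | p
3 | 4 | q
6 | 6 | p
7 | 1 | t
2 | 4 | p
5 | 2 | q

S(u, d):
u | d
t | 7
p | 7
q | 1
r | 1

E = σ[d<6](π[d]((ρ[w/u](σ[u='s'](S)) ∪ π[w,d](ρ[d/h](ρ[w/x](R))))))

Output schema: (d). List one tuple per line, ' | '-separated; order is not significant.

Per-node cardinality:
  S → 4
  σ[u='s'](S) → 0
  ρ[w/u](σ[u='s'](S)) → 0
  R → 6
  ρ[w/x](R) → 6
  ρ[d/h](ρ[w/x](R)) → 6
  π[w,d](ρ[d/h](ρ[w/x](R))) → 6
  (ρ[w/u](σ[u='s'](S)) ∪ π[w,d](ρ[d/h](ρ[w/x](R)))) → 6
  π[d]((ρ[w/u](σ[u='s'](S)) ∪ π[w,d](ρ[d/h](ρ[w/x](R))))) → 6
  σ[d<6](π[d]((ρ[w/u](σ[u='s'](S)) ∪ π[w,d](ρ[d/h](ρ[w/x](R)))))) → 4

== RESULT ==
d
1
2
3
5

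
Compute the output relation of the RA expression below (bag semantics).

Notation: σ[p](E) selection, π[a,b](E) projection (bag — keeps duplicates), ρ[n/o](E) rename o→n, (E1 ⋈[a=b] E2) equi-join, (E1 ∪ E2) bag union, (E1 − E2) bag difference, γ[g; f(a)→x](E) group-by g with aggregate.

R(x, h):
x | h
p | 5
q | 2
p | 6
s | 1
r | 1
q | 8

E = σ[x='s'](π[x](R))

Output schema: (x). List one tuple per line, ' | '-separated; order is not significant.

Stepwise |·|:
  R → 6
  π[x](R) → 6
  σ[x='s'](π[x](R)) → 1

== RESULT ==
x
s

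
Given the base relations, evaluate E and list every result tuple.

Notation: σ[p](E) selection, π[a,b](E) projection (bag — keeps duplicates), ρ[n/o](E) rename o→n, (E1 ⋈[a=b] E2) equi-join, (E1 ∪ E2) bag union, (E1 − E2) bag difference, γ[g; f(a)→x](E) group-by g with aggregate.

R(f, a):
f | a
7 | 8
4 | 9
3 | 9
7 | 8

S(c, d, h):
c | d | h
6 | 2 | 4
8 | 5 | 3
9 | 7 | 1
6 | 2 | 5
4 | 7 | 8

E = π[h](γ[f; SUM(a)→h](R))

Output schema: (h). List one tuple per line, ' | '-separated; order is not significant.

Per-node cardinality:
  R → 4
  γ[f; SUM(a)→h](R) → 3
  π[h](γ[f; SUM(a)→h](R)) → 3

== RESULT ==
h
9
9
16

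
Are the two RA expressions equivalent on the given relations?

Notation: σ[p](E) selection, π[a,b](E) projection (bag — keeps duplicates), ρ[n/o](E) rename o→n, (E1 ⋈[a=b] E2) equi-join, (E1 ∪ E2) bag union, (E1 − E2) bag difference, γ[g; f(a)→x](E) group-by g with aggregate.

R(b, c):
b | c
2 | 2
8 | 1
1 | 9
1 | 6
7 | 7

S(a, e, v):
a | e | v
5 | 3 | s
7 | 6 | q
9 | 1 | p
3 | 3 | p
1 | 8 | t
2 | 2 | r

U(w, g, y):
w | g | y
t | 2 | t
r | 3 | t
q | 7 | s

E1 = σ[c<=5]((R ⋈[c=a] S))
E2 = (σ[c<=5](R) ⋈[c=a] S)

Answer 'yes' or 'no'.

E1 stepwise |·|:
  R → 5
  S → 6
  (R ⋈[c=a] S) → 4
  σ[c<=5]((R ⋈[c=a] S)) → 2
E2 stepwise |·|:
  R → 5
  σ[c<=5](R) → 2
  S → 6
  (σ[c<=5](R) ⋈[c=a] S) → 2

E1 and E2 produce the same multiset:
b | c | a | e | v
2 | 2 | 2 | 2 | r
8 | 1 | 1 | 8 | t

yes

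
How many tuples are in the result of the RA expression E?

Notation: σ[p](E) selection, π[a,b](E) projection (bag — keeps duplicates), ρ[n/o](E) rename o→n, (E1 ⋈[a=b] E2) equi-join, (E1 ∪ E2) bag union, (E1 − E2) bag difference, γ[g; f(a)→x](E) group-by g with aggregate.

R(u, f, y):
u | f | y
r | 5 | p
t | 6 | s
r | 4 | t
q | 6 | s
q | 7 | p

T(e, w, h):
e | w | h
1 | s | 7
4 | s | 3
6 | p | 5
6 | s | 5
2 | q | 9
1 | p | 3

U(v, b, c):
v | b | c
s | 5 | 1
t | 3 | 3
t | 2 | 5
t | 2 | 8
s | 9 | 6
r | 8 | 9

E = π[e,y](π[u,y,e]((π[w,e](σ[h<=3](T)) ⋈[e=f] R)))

Per-node cardinality:
  T → 6
  σ[h<=3](T) → 2
  π[w,e](σ[h<=3](T)) → 2
  R → 5
  (π[w,e](σ[h<=3](T)) ⋈[e=f] R) → 1
  π[u,y,e]((π[w,e](σ[h<=3](T)) ⋈[e=f] R)) → 1
  π[e,y](π[u,y,e]((π[w,e](σ[h<=3](T)) ⋈[e=f] R))) → 1

|E| = 1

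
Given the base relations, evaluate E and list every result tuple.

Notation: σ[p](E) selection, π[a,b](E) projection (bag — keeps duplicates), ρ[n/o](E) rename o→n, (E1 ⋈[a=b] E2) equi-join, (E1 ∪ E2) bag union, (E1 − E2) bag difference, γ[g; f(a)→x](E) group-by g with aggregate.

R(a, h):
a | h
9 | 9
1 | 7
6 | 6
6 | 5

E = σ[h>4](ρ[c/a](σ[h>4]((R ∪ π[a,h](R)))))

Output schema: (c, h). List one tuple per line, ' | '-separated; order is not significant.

Stepwise |·|:
  R → 4
  R → 4
  π[a,h](R) → 4
  (R ∪ π[a,h](R)) → 8
  σ[h>4]((R ∪ π[a,h](R))) → 8
  ρ[c/a](σ[h>4]((R ∪ π[a,h](R)))) → 8
  σ[h>4](ρ[c/a](σ[h>4]((R ∪ π[a,h](R))))) → 8

== RESULT ==
c | h
1 | 7
1 | 7
6 | 5
6 | 5
6 | 6
6 | 6
9 | 9
9 | 9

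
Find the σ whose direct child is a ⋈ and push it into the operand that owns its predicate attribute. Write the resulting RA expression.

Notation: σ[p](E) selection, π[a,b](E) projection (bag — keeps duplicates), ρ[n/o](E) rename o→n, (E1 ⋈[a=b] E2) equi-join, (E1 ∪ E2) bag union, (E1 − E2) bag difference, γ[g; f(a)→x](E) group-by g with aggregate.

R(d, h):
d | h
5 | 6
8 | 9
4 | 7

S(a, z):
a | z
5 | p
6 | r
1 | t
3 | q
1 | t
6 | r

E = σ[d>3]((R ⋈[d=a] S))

σ filters on d, owned by the left side.
E' = (σ[d>3](R) ⋈[d=a] S)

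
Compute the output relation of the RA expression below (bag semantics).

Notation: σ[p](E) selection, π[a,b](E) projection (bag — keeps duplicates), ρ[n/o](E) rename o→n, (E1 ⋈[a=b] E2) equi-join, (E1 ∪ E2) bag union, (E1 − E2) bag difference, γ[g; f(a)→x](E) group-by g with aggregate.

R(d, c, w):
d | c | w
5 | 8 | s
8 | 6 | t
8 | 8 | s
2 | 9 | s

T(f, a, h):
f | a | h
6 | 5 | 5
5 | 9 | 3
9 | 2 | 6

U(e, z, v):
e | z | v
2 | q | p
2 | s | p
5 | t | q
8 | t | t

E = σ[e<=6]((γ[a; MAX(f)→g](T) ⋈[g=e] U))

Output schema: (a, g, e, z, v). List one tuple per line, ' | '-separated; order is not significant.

Subexpression sizes:
  T → 3
  γ[a; MAX(f)→g](T) → 3
  U → 4
  (γ[a; MAX(f)→g](T) ⋈[g=e] U) → 1
  σ[e<=6]((γ[a; MAX(f)→g](T) ⋈[g=e] U)) → 1

== RESULT ==
a | g | e | z | v
9 | 5 | 5 | t | q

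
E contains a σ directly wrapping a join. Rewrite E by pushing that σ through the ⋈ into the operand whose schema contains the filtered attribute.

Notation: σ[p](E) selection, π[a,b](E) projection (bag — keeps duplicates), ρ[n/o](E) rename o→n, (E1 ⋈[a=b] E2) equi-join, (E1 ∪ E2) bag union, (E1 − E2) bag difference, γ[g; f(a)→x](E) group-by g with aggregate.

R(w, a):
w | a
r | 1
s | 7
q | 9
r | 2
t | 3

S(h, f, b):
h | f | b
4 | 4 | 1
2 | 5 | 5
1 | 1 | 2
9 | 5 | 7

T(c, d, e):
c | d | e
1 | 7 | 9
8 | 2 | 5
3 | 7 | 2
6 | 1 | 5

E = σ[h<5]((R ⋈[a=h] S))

σ filters on h, owned by the right side.
E' = (R ⋈[a=h] σ[h<5](S))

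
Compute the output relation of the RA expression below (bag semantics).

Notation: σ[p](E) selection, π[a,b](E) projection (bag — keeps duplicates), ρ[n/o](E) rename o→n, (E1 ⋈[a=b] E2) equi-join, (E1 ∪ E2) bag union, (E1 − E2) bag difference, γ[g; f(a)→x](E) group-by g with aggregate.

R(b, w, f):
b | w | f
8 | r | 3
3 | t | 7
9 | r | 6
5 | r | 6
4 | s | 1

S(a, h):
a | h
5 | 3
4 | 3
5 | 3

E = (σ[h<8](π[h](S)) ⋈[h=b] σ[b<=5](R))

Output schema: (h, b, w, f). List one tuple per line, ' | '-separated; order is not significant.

Row counts bottom-up:
  S → 3
  π[h](S) → 3
  σ[h<8](π[h](S)) → 3
  R → 5
  σ[b<=5](R) → 3
  (σ[h<8](π[h](S)) ⋈[h=b] σ[b<=5](R)) → 3

== RESULT ==
h | b | w | f
3 | 3 | t | 7
3 | 3 | t | 7
3 | 3 | t | 7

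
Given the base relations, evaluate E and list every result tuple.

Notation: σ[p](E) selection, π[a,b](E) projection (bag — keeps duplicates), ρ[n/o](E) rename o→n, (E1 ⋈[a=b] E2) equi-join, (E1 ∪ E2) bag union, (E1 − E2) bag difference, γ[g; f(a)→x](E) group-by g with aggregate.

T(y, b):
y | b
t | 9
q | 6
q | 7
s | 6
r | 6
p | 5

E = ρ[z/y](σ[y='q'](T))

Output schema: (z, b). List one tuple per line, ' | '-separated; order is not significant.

Subexpression sizes:
  T → 6
  σ[y='q'](T) → 2
  ρ[z/y](σ[y='q'](T)) → 2

== RESULT ==
z | b
q | 6
q | 7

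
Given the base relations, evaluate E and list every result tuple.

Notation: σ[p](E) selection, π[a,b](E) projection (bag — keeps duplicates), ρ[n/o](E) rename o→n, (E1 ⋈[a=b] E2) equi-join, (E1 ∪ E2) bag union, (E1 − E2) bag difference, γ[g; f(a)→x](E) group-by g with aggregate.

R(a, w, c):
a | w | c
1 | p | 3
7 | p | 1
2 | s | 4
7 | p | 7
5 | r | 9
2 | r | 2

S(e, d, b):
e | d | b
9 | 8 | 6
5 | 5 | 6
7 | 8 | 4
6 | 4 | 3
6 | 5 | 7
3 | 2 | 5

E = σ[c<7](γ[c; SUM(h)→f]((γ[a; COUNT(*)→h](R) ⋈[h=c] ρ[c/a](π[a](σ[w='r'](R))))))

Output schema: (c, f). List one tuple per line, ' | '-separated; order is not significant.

Row counts bottom-up:
  R → 6
  γ[a; COUNT(*)→h](R) → 4
  R → 6
  σ[w='r'](R) → 2
  π[a](σ[w='r'](R)) → 2
  ρ[c/a](π[a](σ[w='r'](R))) → 2
  (γ[a; COUNT(*)→h](R) ⋈[h=c] ρ[c/a](π[a](σ[w='r'](R)))) → 2
  γ[c; SUM(h)→f]((γ[a; COUNT(*)→h](R) ⋈[h=c] ρ[c/a](π[a](σ[w='r'](R))))) → 1
  σ[c<7](γ[c; SUM(h)→f]((γ[a; COUNT(*)→h](R) ⋈[h=c] ρ[c/a](π[a](σ[w='r'](R)))))) → 1

== RESULT ==
c | f
2 | 4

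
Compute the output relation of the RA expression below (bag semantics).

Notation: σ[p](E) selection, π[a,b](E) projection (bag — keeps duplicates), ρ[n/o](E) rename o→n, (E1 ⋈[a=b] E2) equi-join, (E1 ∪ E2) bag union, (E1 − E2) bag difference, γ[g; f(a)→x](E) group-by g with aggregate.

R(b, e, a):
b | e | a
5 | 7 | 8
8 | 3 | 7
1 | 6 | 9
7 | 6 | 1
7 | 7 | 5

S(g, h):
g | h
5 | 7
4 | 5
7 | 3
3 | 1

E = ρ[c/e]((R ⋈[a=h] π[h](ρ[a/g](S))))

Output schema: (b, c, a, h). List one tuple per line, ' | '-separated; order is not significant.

Stepwise |·|:
  R → 5
  S → 4
  ρ[a/g](S) → 4
  π[h](ρ[a/g](S)) → 4
  (R ⋈[a=h] π[h](ρ[a/g](S))) → 3
  ρ[c/e]((R ⋈[a=h] π[h](ρ[a/g](S)))) → 3

== RESULT ==
b | c | a | h
7 | 6 | 1 | 1
7 | 7 | 5 | 5
8 | 3 | 7 | 7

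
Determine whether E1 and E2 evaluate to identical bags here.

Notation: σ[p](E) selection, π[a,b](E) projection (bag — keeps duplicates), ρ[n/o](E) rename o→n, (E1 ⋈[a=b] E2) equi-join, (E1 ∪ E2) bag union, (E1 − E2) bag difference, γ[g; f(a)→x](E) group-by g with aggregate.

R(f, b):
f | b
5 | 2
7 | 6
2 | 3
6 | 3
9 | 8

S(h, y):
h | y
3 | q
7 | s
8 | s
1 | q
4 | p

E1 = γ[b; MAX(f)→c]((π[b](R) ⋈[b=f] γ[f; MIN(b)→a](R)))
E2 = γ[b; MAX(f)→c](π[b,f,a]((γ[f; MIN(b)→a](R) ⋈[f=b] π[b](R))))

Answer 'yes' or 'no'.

E1 row counts bottom-up:
  R → 5
  π[b](R) → 5
  R → 5
  γ[f; MIN(b)→a](R) → 5
  (π[b](R) ⋈[b=f] γ[f; MIN(b)→a](R)) → 2
  γ[b; MAX(f)→c]((π[b](R) ⋈[b=f] γ[f; MIN(b)→a](R))) → 2
E2 row counts bottom-up:
  R → 5
  γ[f; MIN(b)→a](R) → 5
  R → 5
  π[b](R) → 5
  (γ[f; MIN(b)→a](R) ⋈[f=b] π[b](R)) → 2
  π[b,f,a]((γ[f; MIN(b)→a](R) ⋈[f=b] π[b](R))) → 2
  γ[b; MAX(f)→c](π[b,f,a]((γ[f; MIN(b)→a](R) ⋈[f=b] π[b](R)))) → 2

E1 and E2 produce the same multiset:
b | c
2 | 2
6 | 6

yes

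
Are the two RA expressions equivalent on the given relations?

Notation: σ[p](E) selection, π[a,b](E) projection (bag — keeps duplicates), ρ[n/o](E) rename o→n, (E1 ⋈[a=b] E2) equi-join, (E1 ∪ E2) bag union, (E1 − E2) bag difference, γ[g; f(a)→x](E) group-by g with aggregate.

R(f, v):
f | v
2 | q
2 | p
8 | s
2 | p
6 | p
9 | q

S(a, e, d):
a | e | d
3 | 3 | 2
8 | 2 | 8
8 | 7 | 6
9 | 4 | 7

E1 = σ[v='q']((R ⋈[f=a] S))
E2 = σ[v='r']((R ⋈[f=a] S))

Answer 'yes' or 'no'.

E1 per-node cardinality:
  R → 6
  S → 4
  (R ⋈[f=a] S) → 3
  σ[v='q']((R ⋈[f=a] S)) → 1
E2 per-node cardinality:
  R → 6
  S → 4
  (R ⋈[f=a] S) → 3
  σ[v='r']((R ⋈[f=a] S)) → 0

E1 result:
f | v | a | e | d
9 | q | 9 | 4 | 7
E2 result:
f | v | a | e | d
(0 rows)
Witness: (9, 'q', 9, 4, 7) appears 1× in E1 but 0× in E2.

no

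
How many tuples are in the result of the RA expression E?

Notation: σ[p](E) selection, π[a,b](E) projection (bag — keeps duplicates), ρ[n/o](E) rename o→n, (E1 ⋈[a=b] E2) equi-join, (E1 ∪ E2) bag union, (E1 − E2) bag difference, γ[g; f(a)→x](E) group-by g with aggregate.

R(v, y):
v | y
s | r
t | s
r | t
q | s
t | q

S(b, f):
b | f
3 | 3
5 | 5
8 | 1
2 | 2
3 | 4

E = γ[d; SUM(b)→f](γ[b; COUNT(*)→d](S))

Per-node cardinality:
  S → 5
  γ[b; COUNT(*)→d](S) → 4
  γ[d; SUM(b)→f](γ[b; COUNT(*)→d](S)) → 2

|E| = 2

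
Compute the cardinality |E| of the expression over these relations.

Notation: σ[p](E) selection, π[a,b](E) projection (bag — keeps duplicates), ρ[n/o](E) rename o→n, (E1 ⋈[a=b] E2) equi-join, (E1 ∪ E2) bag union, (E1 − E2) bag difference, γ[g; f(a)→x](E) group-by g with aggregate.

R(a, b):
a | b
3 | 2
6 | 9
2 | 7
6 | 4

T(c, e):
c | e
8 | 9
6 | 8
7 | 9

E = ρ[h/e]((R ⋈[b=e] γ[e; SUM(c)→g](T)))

Subexpression sizes:
  R → 4
  T → 3
  γ[e; SUM(c)→g](T) → 2
  (R ⋈[b=e] γ[e; SUM(c)→g](T)) → 1
  ρ[h/e]((R ⋈[b=e] γ[e; SUM(c)→g](T))) → 1

|E| = 1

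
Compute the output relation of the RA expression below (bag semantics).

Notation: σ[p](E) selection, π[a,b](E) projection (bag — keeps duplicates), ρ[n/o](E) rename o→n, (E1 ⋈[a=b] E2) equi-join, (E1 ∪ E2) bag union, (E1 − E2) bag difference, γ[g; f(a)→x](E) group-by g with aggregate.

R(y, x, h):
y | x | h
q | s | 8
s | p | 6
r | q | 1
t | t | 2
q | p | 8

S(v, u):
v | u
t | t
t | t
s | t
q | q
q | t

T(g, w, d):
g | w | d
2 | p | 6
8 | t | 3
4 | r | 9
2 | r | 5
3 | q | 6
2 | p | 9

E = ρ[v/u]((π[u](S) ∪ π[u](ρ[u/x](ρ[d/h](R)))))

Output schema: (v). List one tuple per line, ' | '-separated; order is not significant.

Subexpression sizes:
  S → 5
  π[u](S) → 5
  R → 5
  ρ[d/h](R) → 5
  ρ[u/x](ρ[d/h](R)) → 5
  π[u](ρ[u/x](ρ[d/h](R))) → 5
  (π[u](S) ∪ π[u](ρ[u/x](ρ[d/h](R)))) → 10
  ρ[v/u]((π[u](S) ∪ π[u](ρ[u/x](ρ[d/h](R))))) → 10

== RESULT ==
v
p
p
q
q
s
t
t
t
t
t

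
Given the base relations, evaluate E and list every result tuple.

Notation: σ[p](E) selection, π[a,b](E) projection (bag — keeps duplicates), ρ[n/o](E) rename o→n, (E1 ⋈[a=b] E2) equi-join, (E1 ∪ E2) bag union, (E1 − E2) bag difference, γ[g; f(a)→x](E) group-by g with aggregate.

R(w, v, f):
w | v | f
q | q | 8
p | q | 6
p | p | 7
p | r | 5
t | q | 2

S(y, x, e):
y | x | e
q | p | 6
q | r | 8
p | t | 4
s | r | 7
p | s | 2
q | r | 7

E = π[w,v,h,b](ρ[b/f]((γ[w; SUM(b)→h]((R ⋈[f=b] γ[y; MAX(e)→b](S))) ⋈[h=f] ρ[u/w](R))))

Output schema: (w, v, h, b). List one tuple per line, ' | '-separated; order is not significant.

Per-node cardinality:
  R → 5
  S → 6
  γ[y; MAX(e)→b](S) → 3
  (R ⋈[f=b] γ[y; MAX(e)→b](S)) → 2
  γ[w; SUM(b)→h]((R ⋈[f=b] γ[y; MAX(e)→b](S))) → 2
  R → 5
  ρ[u/w](R) → 5
  (γ[w; SUM(b)→h]((R ⋈[f=b] γ[y; MAX(e)→b](S))) ⋈[h=f] ρ[u/w](R)) → 2
  ρ[b/f]((γ[w; SUM(b)→h]((R ⋈[f=b] γ[y; MAX(e)→b](S))) ⋈[h=f] ρ[u/w](R))) → 2
  π[w,v,h,b](ρ[b/f]((γ[w; SUM(b)→h]((R ⋈[f=b] γ[y; MAX(e)→b](S))) ⋈[h=f] ρ[u/w](R)))) → 2

== RESULT ==
w | v | h | b
p | p | 7 | 7
q | q | 8 | 8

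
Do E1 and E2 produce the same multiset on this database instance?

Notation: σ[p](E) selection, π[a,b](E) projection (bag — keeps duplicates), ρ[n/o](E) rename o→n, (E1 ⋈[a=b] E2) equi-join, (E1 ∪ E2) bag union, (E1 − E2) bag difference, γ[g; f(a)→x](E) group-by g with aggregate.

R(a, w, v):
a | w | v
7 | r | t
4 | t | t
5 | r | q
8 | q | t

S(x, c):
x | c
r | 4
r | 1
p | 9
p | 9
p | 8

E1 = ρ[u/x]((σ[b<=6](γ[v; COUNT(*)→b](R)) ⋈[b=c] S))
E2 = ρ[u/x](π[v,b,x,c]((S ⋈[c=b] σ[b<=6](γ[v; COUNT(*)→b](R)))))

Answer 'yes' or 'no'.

E1 per-node cardinality:
  R → 4
  γ[v; COUNT(*)→b](R) → 2
  σ[b<=6](γ[v; COUNT(*)→b](R)) → 2
  S → 5
  (σ[b<=6](γ[v; COUNT(*)→b](R)) ⋈[b=c] S) → 1
  ρ[u/x]((σ[b<=6](γ[v; COUNT(*)→b](R)) ⋈[b=c] S)) → 1
E2 per-node cardinality:
  S → 5
  R → 4
  γ[v; COUNT(*)→b](R) → 2
  σ[b<=6](γ[v; COUNT(*)→b](R)) → 2
  (S ⋈[c=b] σ[b<=6](γ[v; COUNT(*)→b](R))) → 1
  π[v,b,x,c]((S ⋈[c=b] σ[b<=6](γ[v; COUNT(*)→b](R)))) → 1
  ρ[u/x](π[v,b,x,c]((S ⋈[c=b] σ[b<=6](γ[v; COUNT(*)→b](R))))) → 1

E1 and E2 produce the same multiset:
v | b | u | c
q | 1 | r | 1

yes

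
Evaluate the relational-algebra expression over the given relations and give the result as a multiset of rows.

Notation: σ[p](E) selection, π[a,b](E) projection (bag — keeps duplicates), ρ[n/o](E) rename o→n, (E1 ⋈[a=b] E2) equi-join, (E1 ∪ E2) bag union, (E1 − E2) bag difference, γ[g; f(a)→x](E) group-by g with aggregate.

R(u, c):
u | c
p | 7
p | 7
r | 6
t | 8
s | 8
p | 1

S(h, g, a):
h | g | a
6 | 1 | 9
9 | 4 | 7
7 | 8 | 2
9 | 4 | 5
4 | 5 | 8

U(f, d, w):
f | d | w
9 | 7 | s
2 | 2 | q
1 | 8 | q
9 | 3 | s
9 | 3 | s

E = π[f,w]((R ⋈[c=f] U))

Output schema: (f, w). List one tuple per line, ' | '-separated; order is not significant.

Subexpression sizes:
  R → 6
  U → 5
  (R ⋈[c=f] U) → 1
  π[f,w]((R ⋈[c=f] U)) → 1

== RESULT ==
f | w
1 | q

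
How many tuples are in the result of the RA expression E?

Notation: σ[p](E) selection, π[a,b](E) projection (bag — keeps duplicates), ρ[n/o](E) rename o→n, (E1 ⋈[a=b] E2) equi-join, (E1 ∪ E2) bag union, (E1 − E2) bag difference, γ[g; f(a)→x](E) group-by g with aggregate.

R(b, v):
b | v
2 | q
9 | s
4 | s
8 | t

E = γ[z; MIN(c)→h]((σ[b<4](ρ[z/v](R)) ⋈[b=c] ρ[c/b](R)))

Row counts bottom-up:
  R → 4
  ρ[z/v](R) → 4
  σ[b<4](ρ[z/v](R)) → 1
  R → 4
  ρ[c/b](R) → 4
  (σ[b<4](ρ[z/v](R)) ⋈[b=c] ρ[c/b](R)) → 1
  γ[z; MIN(c)→h]((σ[b<4](ρ[z/v](R)) ⋈[b=c] ρ[c/b](R))) → 1

|E| = 1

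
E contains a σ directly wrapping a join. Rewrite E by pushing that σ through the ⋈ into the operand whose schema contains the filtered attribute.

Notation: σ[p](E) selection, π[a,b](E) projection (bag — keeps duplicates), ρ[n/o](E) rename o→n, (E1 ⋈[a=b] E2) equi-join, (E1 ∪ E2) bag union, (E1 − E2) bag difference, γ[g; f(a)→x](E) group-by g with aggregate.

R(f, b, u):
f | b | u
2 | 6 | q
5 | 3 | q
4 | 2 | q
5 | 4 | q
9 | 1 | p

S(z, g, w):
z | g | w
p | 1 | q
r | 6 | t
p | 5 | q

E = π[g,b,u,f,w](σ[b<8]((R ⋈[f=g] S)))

σ filters on b, owned by the left side.
E' = π[g,b,u,f,w]((σ[b<8](R) ⋈[f=g] S))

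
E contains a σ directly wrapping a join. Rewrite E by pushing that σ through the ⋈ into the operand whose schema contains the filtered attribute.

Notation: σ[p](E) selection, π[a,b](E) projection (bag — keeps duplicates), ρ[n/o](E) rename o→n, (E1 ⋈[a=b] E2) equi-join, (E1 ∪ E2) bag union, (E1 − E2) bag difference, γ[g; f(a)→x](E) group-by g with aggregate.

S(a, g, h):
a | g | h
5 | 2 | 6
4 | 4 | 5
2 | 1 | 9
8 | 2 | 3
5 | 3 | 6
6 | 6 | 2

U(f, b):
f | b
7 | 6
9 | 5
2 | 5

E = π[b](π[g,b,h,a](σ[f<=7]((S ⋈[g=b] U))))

σ filters on f, owned by the right side.
E' = π[b](π[g,b,h,a]((S ⋈[g=b] σ[f<=7](U))))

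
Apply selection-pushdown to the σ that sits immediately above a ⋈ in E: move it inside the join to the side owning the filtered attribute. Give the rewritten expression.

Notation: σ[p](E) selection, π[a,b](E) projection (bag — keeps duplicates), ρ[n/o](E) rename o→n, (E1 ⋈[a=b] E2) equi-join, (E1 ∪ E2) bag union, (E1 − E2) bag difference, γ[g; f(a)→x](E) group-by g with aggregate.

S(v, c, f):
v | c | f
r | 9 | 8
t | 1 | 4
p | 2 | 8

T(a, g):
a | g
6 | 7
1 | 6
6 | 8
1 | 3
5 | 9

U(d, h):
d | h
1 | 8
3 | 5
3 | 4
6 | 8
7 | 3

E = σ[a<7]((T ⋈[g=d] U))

σ filters on a, owned by the left side.
E' = (σ[a<7](T) ⋈[g=d] U)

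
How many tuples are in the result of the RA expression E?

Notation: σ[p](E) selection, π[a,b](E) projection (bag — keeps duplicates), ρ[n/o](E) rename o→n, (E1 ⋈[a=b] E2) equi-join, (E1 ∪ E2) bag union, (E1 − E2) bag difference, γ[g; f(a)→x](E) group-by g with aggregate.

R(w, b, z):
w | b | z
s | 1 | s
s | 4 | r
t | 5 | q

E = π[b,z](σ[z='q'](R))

Stepwise |·|:
  R → 3
  σ[z='q'](R) → 1
  π[b,z](σ[z='q'](R)) → 1

|E| = 1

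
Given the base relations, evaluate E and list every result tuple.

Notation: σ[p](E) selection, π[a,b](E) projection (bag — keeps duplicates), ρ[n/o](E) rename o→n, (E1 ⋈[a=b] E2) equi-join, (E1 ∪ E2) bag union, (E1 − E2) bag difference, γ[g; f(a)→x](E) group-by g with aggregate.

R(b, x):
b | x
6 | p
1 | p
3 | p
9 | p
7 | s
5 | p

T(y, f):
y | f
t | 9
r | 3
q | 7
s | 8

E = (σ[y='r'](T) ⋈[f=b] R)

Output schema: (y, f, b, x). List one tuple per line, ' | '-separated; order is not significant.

Subexpression sizes:
  T → 4
  σ[y='r'](T) → 1
  R → 6
  (σ[y='r'](T) ⋈[f=b] R) → 1

== RESULT ==
y | f | b | x
r | 3 | 3 | p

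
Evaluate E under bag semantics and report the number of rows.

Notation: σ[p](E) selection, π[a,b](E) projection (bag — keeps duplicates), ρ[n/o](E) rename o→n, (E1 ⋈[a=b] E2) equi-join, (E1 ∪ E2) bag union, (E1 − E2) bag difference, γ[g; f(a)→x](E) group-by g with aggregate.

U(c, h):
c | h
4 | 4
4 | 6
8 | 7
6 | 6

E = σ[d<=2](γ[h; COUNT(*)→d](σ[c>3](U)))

Per-node cardinality:
  U → 4
  σ[c>3](U) → 4
  γ[h; COUNT(*)→d](σ[c>3](U)) → 3
  σ[d<=2](γ[h; COUNT(*)→d](σ[c>3](U))) → 3

|E| = 3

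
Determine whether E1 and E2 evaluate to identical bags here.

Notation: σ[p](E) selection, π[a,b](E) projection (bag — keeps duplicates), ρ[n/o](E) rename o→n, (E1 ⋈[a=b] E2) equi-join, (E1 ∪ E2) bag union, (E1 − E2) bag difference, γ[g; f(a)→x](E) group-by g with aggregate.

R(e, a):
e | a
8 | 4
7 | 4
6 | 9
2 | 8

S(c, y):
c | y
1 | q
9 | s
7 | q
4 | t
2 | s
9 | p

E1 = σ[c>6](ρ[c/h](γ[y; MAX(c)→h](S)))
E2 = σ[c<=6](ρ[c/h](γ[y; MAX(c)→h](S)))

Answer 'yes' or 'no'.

E1 per-node cardinality:
  S → 6
  γ[y; MAX(c)→h](S) → 4
  ρ[c/h](γ[y; MAX(c)→h](S)) → 4
  σ[c>6](ρ[c/h](γ[y; MAX(c)→h](S))) → 3
E2 per-node cardinality:
  S → 6
  γ[y; MAX(c)→h](S) → 4
  ρ[c/h](γ[y; MAX(c)→h](S)) → 4
  σ[c<=6](ρ[c/h](γ[y; MAX(c)→h](S))) → 1

E1 result:
y | c
p | 9
q | 7
s | 9
E2 result:
y | c
t | 4
Witness: ('p', 9) appears 1× in E1 but 0× in E2.

no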